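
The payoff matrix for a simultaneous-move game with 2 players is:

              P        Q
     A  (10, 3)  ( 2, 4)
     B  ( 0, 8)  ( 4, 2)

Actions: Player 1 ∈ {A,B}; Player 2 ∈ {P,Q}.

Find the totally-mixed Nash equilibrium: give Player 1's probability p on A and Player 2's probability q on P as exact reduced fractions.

P1 indiff ⇒ q·10+(1-q)·2 = q·0+(1-q)·4 ⇒ q(10) = (1-q)(2) ⇒ q = 1/6
P2 indiff ⇒ p·3+(1-p)·8 = p·4+(1-p)·2 ⇒ p(-1) = (1-p)(-6) ⇒ p = 6/7

(p,q) = (6/7, 1/6)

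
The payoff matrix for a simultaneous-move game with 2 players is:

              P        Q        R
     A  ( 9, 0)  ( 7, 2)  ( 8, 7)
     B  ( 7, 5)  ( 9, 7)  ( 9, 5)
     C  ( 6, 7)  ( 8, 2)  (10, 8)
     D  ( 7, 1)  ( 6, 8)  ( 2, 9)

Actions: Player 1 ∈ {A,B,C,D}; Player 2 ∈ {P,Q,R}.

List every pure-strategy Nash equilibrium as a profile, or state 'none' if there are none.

(A,P): not NE [P2→R gives 7>0]
(A,Q): not NE [P1→B gives 9>7; P2→R gives 7>2]
(A,R): not NE [P1→C gives 10>8]
(B,P): not NE [P1→A gives 9>7; P2→Q gives 7>5]
(B,Q): NE
(B,R): not NE [P1→C gives 10>9; P2→Q gives 7>5]
(C,P): not NE [P1→A gives 9>6; P2→R gives 8>7]
(C,Q): not NE [P1→B gives 9>8; P2→R gives 8>2]
(C,R): NE
(D,P): not NE [P1→A gives 9>7; P2→R gives 9>1]
(D,Q): not NE [P1→B gives 9>6; P2→R gives 9>8]
(D,R): not NE [P1→C gives 10>2]

PSNE = {(B,Q), (C,R)}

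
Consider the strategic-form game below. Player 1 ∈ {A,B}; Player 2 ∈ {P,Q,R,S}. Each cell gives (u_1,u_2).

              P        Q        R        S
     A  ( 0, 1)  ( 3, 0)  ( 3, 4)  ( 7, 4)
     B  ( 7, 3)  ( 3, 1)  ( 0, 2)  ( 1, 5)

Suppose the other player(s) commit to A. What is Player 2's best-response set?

argmax u_2 = {R,S}

u_2(P vs A) = 1
u_2(Q vs A) = 0
u_2(R vs A) = 4
u_2(S vs A) = 4
max payoff 4 at {R,S}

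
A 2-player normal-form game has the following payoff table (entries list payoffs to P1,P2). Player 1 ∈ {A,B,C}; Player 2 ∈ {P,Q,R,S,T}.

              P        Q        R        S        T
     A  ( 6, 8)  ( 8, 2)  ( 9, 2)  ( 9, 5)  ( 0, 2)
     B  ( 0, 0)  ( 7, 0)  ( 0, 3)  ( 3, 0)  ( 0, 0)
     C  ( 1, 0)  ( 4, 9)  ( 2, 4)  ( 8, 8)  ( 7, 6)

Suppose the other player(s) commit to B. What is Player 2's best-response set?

u_2(P vs B) = 0
u_2(Q vs B) = 0
u_2(R vs B) = 3
u_2(S vs B) = 0
u_2(T vs B) = 0
max payoff 3 at {R}

BR_2 = {R}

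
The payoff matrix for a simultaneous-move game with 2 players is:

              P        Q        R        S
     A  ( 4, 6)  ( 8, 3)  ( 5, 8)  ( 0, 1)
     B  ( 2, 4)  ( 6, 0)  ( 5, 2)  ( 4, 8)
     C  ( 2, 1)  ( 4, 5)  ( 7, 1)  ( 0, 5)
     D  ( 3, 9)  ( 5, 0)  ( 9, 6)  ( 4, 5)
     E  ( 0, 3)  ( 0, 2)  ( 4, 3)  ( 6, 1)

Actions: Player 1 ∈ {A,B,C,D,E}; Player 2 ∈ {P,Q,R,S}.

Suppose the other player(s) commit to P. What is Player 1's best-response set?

u_1(A vs P) = 4
u_1(B vs P) = 2
u_1(C vs P) = 2
u_1(D vs P) = 3
u_1(E vs P) = 0
max payoff 4 at {A}

P1 best: {A}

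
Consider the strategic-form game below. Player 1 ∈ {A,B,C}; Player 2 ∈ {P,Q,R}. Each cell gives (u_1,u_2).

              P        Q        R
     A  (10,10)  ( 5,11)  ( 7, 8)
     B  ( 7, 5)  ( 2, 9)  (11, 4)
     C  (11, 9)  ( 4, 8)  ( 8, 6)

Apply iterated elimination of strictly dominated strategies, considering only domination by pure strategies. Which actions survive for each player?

P2 drop R (P beats it: A:10>8 B:5>4 C:9>6)
P1 drop B (A beats it: P:10>7 Q:5>2)
P1→{A,C} P2→{P,Q}

IESDS → P1:{A,C} P2:{P,Q}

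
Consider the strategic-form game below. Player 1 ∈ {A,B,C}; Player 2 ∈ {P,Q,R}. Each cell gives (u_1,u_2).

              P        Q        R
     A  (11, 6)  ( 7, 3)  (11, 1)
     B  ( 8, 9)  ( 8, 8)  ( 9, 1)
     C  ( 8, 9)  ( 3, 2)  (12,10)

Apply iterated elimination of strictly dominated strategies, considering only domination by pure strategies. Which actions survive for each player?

P2 drop Q (P beats it: A:6>3 B:9>8 C:9>2)
P1 drop B (A beats it: P:11>8 R:11>9)
P1→{A,C} P2→{P,R}

Survivors P1:{A,C} P2:{P,R}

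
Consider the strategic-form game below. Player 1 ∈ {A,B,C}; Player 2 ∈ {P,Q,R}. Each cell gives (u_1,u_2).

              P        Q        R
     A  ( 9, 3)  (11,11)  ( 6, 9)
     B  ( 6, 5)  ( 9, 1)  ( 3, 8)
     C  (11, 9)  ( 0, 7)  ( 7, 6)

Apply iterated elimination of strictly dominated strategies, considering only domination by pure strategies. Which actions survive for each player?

Remaining: P1:{A,C} P2:{P,Q}

P1 drop B (A beats it: P:9>6 Q:11>9 R:6>3)
P2 drop R (Q beats it: A:11>9 C:7>6)
P1→{A,C} P2→{P,Q}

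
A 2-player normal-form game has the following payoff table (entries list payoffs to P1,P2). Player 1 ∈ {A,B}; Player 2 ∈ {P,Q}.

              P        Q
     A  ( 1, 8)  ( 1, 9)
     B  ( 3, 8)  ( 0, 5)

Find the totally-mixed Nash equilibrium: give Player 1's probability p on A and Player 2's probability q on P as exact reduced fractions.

p=3/4, q=1/3

P1 indiff ⇒ q·1+(1-q)·1 = q·3+(1-q)·0 ⇒ q(-2) = (1-q)(-1) ⇒ q = 1/3
P2 indiff ⇒ p·8+(1-p)·8 = p·9+(1-p)·5 ⇒ p(-1) = (1-p)(-3) ⇒ p = 3/4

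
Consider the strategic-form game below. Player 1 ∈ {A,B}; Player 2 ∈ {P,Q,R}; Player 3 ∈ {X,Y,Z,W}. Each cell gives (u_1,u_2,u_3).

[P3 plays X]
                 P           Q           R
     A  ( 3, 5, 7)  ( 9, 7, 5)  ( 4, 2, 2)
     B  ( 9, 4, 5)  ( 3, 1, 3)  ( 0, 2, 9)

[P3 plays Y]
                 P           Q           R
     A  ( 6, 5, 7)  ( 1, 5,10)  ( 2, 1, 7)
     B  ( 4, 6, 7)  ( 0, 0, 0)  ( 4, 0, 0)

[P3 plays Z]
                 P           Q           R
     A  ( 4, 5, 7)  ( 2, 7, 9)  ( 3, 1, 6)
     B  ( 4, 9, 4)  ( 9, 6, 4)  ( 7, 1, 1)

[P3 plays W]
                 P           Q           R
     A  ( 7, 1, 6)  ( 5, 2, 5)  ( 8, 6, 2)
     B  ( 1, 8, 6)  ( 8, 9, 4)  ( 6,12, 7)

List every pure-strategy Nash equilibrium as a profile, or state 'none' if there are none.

PSNE = {(A,P,Y), (A,Q,Y)}

(A,P,X): not NE [P1→B gives 9>3; P2→Q gives 7>5]
(A,P,Y): NE
(A,P,Z): not NE [P2→Q gives 7>5]
(A,P,W): not NE [P2→R gives 6>1; P3→Z gives 7>6]
(A,Q,X): not NE [P3→Y gives 10>5]
(A,Q,Y): NE
(A,Q,Z): not NE [P1→B gives 9>2; P3→Y gives 10>9]
(A,Q,W): not NE [P1→B gives 8>5; P2→R gives 6>2; P3→Y gives 10>5]
(A,R,X): not NE [P2→Q gives 7>2; P3→Y gives 7>2]
(A,R,Y): not NE [P1→B gives 4>2; P2→Q gives 5>1]
(A,R,Z): not NE [P1→B gives 7>3; P2→Q gives 7>1; P3→Y gives 7>6]
(A,R,W): not NE [P3→Y gives 7>2]
(B,P,X): not NE [P3→Y gives 7>5]
(B,P,Y): not NE [P1→A gives 6>4]
(B,P,Z): not NE [P3→Y gives 7>4]
(B,P,W): not NE [P1→A gives 7>1; P2→R gives 12>8; P3→Y gives 7>6]
(B,Q,X): not NE [P1→A gives 9>3; P2→P gives 4>1; P3→W gives 4>3]
(B,Q,Y): not NE [P1→A gives 1>0; P2→P gives 6>0; P3→W gives 4>0]
(B,Q,Z): not NE [P2→P gives 9>6]
(B,Q,W): not NE [P2→R gives 12>9]
(B,R,X): not NE [P1→A gives 4>0; P2→P gives 4>2]
(B,R,Y): not NE [P2→P gives 6>0; P3→X gives 9>0]
(B,R,Z): not NE [P2→P gives 9>1; P3→X gives 9>1]
(B,R,W): not NE [P1→A gives 8>6; P3→X gives 9>7]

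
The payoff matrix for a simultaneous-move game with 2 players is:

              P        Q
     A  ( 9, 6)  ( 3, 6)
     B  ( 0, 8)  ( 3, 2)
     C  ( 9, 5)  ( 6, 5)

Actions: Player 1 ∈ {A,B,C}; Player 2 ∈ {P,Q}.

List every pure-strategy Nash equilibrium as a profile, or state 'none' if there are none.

Nash profiles: (A,P), (C,P), (C,Q)

(A,P): NE
(A,Q): not NE [P1→C gives 6>3]
(B,P): not NE [P1→C gives 9>0]
(B,Q): not NE [P1→C gives 6>3; P2→P gives 8>2]
(C,P): NE
(C,Q): NE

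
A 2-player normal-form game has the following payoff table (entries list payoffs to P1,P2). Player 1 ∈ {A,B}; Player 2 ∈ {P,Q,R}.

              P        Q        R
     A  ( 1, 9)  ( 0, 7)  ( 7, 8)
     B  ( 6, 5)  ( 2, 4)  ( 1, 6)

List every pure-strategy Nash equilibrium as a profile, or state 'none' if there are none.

(A,P): not NE [P1→B gives 6>1]
(A,Q): not NE [P1→B gives 2>0; P2→P gives 9>7]
(A,R): not NE [P2→P gives 9>8]
(B,P): not NE [P2→R gives 6>5]
(B,Q): not NE [P2→R gives 6>4]
(B,R): not NE [P1→A gives 7>1]

PSNE: ∅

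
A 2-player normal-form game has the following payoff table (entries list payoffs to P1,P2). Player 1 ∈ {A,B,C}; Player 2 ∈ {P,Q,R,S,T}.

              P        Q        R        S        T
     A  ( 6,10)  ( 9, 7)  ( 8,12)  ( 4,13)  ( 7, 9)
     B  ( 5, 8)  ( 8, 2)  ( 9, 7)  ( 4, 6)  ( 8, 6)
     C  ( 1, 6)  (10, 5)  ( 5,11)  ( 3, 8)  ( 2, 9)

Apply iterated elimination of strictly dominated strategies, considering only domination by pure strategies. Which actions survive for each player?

P2 drop Q (P beats it: A:10>7 B:8>2 C:6>5)
P1 drop C (A beats it: P:6>1 R:8>5 S:4>3 T:7>2)
P2 drop T (P beats it: A:10>9 B:8>6)
P1→{A,B} P2→{P,R,S}

Remaining: P1:{A,B} P2:{P,R,S}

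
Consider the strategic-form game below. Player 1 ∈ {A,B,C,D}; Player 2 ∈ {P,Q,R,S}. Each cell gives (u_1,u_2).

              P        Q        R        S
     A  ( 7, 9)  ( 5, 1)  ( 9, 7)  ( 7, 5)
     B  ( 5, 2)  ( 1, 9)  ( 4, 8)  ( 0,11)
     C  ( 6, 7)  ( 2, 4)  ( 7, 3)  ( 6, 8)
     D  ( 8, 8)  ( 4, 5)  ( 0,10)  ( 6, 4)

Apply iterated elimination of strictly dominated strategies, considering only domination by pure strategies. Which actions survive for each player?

IESDS → P1:{A,D} P2:{P,R}

P1 drop B (A beats it: P:7>5 Q:5>1 R:9>4 S:7>0)
P1 drop C (A beats it: P:7>6 Q:5>2 R:9>7 S:7>6)
P2 drop Q (P beats it: A:9>1 D:8>5)
P2 drop S (P beats it: A:9>5 D:8>4)
P1→{A,D} P2→{P,R}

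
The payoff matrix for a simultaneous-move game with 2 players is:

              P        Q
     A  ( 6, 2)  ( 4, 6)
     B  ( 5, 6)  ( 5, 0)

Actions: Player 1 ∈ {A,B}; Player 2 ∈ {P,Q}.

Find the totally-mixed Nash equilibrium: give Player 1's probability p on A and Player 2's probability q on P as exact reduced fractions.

P1 indiff ⇒ q·6+(1-q)·4 = q·5+(1-q)·5 ⇒ q(1) = (1-q)(1) ⇒ q = 1/2
P2 indiff ⇒ p·2+(1-p)·6 = p·6+(1-p)·0 ⇒ p(-4) = (1-p)(-6) ⇒ p = 3/5

p=3/5, q=1/2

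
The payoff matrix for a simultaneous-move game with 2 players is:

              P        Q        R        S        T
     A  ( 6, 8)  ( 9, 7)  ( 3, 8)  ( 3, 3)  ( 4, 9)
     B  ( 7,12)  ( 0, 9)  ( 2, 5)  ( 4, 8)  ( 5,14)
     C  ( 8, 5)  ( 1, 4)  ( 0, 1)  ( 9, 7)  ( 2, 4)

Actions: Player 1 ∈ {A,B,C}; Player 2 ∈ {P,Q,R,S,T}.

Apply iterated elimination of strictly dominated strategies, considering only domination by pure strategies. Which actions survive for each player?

IESDS → P1:{B,C} P2:{P,S,T}

P2 drop Q (P beats it: A:8>7 B:12>9 C:5>4)
P2 drop R (T beats it: A:9>8 B:14>5 C:4>1)
P1 drop A (B beats it: P:7>6 S:4>3 T:5>4)
P1→{B,C} P2→{P,S,T}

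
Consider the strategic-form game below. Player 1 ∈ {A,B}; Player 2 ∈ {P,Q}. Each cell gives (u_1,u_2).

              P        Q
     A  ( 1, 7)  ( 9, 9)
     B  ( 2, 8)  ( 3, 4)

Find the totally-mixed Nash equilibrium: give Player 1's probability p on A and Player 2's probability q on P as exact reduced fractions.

P1 indiff ⇒ q·1+(1-q)·9 = q·2+(1-q)·3 ⇒ q(-1) = (1-q)(-6) ⇒ q = 6/7
P2 indiff ⇒ p·7+(1-p)·8 = p·9+(1-p)·4 ⇒ p(-2) = (1-p)(-4) ⇒ p = 2/3

p=2/3, q=6/7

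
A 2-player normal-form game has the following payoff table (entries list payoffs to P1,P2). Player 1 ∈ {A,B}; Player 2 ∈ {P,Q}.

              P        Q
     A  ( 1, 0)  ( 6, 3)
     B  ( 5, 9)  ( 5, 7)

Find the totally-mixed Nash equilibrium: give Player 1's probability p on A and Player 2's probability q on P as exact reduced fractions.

P1 indiff ⇒ q·1+(1-q)·6 = q·5+(1-q)·5 ⇒ q(-4) = (1-q)(-1) ⇒ q = 1/5
P2 indiff ⇒ p·0+(1-p)·9 = p·3+(1-p)·7 ⇒ p(-3) = (1-p)(-2) ⇒ p = 2/5

P1 mixes 2/5 on A; P2 mixes 1/5 on P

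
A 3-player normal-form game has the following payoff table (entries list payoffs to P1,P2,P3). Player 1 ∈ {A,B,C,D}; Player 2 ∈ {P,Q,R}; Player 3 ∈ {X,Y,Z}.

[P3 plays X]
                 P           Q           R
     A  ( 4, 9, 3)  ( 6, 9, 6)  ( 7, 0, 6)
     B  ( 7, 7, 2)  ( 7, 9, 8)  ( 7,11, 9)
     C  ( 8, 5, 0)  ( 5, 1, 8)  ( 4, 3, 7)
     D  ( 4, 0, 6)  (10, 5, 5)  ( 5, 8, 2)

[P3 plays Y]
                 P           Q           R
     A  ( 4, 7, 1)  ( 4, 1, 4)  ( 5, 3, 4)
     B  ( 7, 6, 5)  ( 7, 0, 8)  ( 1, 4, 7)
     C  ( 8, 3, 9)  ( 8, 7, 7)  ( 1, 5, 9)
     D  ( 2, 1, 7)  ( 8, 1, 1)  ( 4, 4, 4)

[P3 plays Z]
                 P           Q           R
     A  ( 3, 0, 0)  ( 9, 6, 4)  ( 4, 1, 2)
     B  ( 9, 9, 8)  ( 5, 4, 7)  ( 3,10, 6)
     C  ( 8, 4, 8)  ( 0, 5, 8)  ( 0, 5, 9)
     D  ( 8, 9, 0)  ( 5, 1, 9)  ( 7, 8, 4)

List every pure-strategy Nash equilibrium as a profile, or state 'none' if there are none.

PSNE = {(B,R,X)}

(A,P,X): not NE [P1→C gives 8>4]
(A,P,Y): not NE [P1→C gives 8>4; P3→X gives 3>1]
(A,P,Z): not NE [P1→B gives 9>3; P2→Q gives 6>0; P3→X gives 3>0]
(A,Q,X): not NE [P1→D gives 10>6]
(A,Q,Y): not NE [P1→D gives 8>4; P2→P gives 7>1; P3→X gives 6>4]
(A,Q,Z): not NE [P3→X gives 6>4]
(A,R,X): not NE [P2→Q gives 9>0]
(A,R,Y): not NE [P2→P gives 7>3; P3→X gives 6>4]
(A,R,Z): not NE [P1→D gives 7>4; P2→Q gives 6>1; P3→X gives 6>2]
(B,P,X): not NE [P1→C gives 8>7; P2→R gives 11>7; P3→Z gives 8>2]
(B,P,Y): not NE [P1→C gives 8>7; P3→Z gives 8>5]
(B,P,Z): not NE [P2→R gives 10>9]
(B,Q,X): not NE [P1→D gives 10>7; P2→R gives 11>9]
(B,Q,Y): not NE [P1→D gives 8>7; P2→P gives 6>0]
(B,Q,Z): not NE [P1→A gives 9>5; P2→R gives 10>4; P3→Y gives 8>7]
(B,R,X): NE
(B,R,Y): not NE [P1→A gives 5>1; P2→P gives 6>4; P3→X gives 9>7]
(B,R,Z): not NE [P1→D gives 7>3; P3→X gives 9>6]
(C,P,X): not NE [P3→Y gives 9>0]
(C,P,Y): not NE [P2→Q gives 7>3]
(C,P,Z): not NE [P1→B gives 9>8; P2→R gives 5>4; P3→Y gives 9>8]
(C,Q,X): not NE [P1→D gives 10>5; P2→P gives 5>1]
(C,Q,Y): not NE [P3→Z gives 8>7]
(C,Q,Z): not NE [P1→A gives 9>0]
(C,R,X): not NE [P1→B gives 7>4; P2→P gives 5>3; P3→Z gives 9>7]
(C,R,Y): not NE [P1→A gives 5>1; P2→Q gives 7>5]
(C,R,Z): not NE [P1→D gives 7>0]
(D,P,X): not NE [P1→C gives 8>4; P2→R gives 8>0; P3→Y gives 7>6]
(D,P,Y): not NE [P1→C gives 8>2; P2→R gives 4>1]
(D,P,Z): not NE [P1→B gives 9>8; P3→Y gives 7>0]
(D,Q,X): not NE [P2→R gives 8>5; P3→Z gives 9>5]
(D,Q,Y): not NE [P2→R gives 4>1; P3→Z gives 9>1]
(D,Q,Z): not NE [P1→A gives 9>5; P2→P gives 9>1]
(D,R,X): not NE [P1→B gives 7>5; P3→Z gives 4>2]
(D,R,Y): not NE [P1→A gives 5>4]
(D,R,Z): not NE [P2→P gives 9>8]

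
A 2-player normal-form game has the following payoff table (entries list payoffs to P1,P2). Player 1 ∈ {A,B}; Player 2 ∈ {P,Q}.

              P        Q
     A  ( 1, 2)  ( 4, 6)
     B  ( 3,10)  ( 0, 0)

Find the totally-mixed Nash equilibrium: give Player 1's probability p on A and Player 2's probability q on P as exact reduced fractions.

(p,q) = (5/7, 2/3)

P1 indiff ⇒ q·1+(1-q)·4 = q·3+(1-q)·0 ⇒ q(-2) = (1-q)(-4) ⇒ q = 2/3
P2 indiff ⇒ p·2+(1-p)·10 = p·6+(1-p)·0 ⇒ p(-4) = (1-p)(-10) ⇒ p = 5/7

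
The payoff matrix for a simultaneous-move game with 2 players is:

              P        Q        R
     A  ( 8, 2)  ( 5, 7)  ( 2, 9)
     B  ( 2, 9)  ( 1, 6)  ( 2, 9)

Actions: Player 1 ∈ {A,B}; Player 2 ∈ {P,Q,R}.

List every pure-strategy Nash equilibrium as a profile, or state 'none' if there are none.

NE set: (A,R), (B,R)

(A,P): not NE [P2→R gives 9>2]
(A,Q): not NE [P2→R gives 9>7]
(A,R): NE
(B,P): not NE [P1→A gives 8>2]
(B,Q): not NE [P1→A gives 5>1; P2→R gives 9>6]
(B,R): NE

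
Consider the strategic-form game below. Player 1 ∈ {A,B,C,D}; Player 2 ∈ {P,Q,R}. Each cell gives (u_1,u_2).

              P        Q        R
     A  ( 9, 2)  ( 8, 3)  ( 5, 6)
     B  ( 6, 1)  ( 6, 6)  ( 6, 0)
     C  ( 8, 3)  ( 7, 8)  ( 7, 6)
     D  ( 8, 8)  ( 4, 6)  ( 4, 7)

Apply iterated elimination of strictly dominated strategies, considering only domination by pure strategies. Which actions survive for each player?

P1 drop B (C beats it: P:8>6 Q:7>6 R:7>6)
P1 drop D (A beats it: P:9>8 Q:8>4 R:5>4)
P2 drop P (Q beats it: A:3>2 C:8>3)
P1→{A,C} P2→{Q,R}

Survivors P1:{A,C} P2:{Q,R}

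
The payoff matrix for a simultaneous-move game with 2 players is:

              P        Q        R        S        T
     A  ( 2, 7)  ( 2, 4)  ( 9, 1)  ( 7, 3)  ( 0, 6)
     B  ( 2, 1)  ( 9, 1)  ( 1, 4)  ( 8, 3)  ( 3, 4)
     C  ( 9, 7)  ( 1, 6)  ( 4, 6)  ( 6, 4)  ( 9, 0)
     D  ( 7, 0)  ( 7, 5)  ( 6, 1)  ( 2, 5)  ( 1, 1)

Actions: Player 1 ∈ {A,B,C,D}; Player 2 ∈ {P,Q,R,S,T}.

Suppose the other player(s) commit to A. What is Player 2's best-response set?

BR_2 = {P}

u_2(P vs A) = 7
u_2(Q vs A) = 4
u_2(R vs A) = 1
u_2(S vs A) = 3
u_2(T vs A) = 6
max payoff 7 at {P}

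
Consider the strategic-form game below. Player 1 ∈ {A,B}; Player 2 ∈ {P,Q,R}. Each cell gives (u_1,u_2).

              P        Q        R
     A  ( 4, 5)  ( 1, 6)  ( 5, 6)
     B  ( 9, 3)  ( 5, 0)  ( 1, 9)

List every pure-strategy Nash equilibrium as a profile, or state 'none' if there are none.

(A,P): not NE [P1→B gives 9>4; P2→R gives 6>5]
(A,Q): not NE [P1→B gives 5>1]
(A,R): NE
(B,P): not NE [P2→R gives 9>3]
(B,Q): not NE [P2→R gives 9>0]
(B,R): not NE [P1→A gives 5>1]

Nash profiles: (A,R)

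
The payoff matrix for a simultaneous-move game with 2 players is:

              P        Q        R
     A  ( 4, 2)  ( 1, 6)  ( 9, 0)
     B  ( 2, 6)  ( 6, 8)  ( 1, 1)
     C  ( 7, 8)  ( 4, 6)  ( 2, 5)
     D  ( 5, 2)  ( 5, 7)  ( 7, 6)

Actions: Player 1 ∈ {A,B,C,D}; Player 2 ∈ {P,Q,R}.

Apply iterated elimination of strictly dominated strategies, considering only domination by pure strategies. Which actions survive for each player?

P2 drop R (Q beats it: A:6>0 B:8>1 C:6>5 D:7>6)
P1 drop A (C beats it: P:7>4 Q:4>1)
P1→{B,C,D} P2→{P,Q}

Survivors P1:{B,C,D} P2:{P,Q}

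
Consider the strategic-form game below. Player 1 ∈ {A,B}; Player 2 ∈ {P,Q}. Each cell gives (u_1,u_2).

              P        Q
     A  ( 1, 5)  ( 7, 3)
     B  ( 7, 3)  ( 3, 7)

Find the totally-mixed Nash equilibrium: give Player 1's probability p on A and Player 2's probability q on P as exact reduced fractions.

p=2/3, q=2/5

P1 indiff ⇒ q·1+(1-q)·7 = q·7+(1-q)·3 ⇒ q(-6) = (1-q)(-4) ⇒ q = 2/5
P2 indiff ⇒ p·5+(1-p)·3 = p·3+(1-p)·7 ⇒ p(2) = (1-p)(4) ⇒ p = 2/3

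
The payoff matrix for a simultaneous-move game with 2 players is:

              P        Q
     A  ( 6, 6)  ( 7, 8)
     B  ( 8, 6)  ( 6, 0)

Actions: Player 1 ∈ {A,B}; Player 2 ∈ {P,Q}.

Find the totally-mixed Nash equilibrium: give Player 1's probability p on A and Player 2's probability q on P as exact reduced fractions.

P1 mixes 3/4 on A; P2 mixes 1/3 on P

P1 indiff ⇒ q·6+(1-q)·7 = q·8+(1-q)·6 ⇒ q(-2) = (1-q)(-1) ⇒ q = 1/3
P2 indiff ⇒ p·6+(1-p)·6 = p·8+(1-p)·0 ⇒ p(-2) = (1-p)(-6) ⇒ p = 3/4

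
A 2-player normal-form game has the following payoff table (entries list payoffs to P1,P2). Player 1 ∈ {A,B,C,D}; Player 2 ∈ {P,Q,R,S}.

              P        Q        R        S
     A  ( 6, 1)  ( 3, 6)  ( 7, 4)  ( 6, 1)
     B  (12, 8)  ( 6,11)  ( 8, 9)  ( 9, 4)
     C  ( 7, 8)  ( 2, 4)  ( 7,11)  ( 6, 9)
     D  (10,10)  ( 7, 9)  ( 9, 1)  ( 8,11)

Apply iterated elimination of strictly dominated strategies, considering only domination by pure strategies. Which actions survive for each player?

Remaining: P1:{B,D} P2:{P,Q,S}

P1 drop A (B beats it: P:12>6 Q:6>3 R:8>7 S:9>6)
P1 drop C (B beats it: P:12>7 Q:6>2 R:8>7 S:9>6)
P2 drop R (Q beats it: B:11>9 D:9>1)
P1→{B,D} P2→{P,Q,S}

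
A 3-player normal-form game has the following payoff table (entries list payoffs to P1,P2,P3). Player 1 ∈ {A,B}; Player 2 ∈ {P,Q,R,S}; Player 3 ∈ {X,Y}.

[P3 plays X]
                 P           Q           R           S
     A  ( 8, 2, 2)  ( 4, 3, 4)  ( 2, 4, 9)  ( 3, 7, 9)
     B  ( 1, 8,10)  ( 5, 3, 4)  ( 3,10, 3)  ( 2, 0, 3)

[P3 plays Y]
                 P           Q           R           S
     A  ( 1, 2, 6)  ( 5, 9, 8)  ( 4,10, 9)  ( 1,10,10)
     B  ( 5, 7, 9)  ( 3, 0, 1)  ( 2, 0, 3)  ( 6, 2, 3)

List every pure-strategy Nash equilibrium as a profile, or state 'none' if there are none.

PSNE = {(A,R,Y), (B,R,X)}

(A,P,X): not NE [P2→S gives 7>2; P3→Y gives 6>2]
(A,P,Y): not NE [P1→B gives 5>1; P2→S gives 10>2]
(A,Q,X): not NE [P1→B gives 5>4; P2→S gives 7>3; P3→Y gives 8>4]
(A,Q,Y): not NE [P2→S gives 10>9]
(A,R,X): not NE [P1→B gives 3>2; P2→S gives 7>4]
(A,R,Y): NE
(A,S,X): not NE [P3→Y gives 10>9]
(A,S,Y): not NE [P1→B gives 6>1]
(B,P,X): not NE [P1→A gives 8>1; P2→R gives 10>8]
(B,P,Y): not NE [P3→X gives 10>9]
(B,Q,X): not NE [P2→R gives 10>3]
(B,Q,Y): not NE [P1→A gives 5>3; P2→P gives 7>0; P3→X gives 4>1]
(B,R,X): NE
(B,R,Y): not NE [P1→A gives 4>2; P2→P gives 7>0]
(B,S,X): not NE [P1→A gives 3>2; P2→R gives 10>0]
(B,S,Y): not NE [P2→P gives 7>2]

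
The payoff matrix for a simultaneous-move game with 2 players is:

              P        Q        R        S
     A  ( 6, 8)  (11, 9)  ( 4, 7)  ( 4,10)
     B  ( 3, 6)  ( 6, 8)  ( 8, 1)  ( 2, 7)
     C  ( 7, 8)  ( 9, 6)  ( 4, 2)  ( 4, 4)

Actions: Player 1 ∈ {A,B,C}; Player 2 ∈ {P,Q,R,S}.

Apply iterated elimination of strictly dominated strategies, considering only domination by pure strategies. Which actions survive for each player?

IESDS → P1:{A,C} P2:{P,Q,S}

P2 drop R (P beats it: A:8>7 B:6>1 C:8>2)
P1 drop B (A beats it: P:6>3 Q:11>6 S:4>2)
P1→{A,C} P2→{P,Q,S}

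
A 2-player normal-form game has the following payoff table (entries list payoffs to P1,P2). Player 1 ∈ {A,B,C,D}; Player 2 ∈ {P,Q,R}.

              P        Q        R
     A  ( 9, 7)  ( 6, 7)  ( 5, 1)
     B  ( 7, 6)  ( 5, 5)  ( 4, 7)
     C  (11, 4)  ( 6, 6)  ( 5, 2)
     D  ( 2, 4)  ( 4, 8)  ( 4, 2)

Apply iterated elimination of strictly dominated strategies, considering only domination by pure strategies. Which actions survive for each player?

Remaining: P1:{A,C} P2:{P,Q}

P1 drop B (A beats it: P:9>7 Q:6>5 R:5>4)
P1 drop D (A beats it: P:9>2 Q:6>4 R:5>4)
P2 drop R (P beats it: A:7>1 C:4>2)
P1→{A,C} P2→{P,Q}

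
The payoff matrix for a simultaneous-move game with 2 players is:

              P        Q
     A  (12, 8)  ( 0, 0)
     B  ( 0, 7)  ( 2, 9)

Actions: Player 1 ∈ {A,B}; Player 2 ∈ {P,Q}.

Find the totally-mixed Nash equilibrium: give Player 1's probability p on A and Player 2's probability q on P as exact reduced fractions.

P1 indiff ⇒ q·12+(1-q)·0 = q·0+(1-q)·2 ⇒ q(12) = (1-q)(2) ⇒ q = 1/7
P2 indiff ⇒ p·8+(1-p)·7 = p·0+(1-p)·9 ⇒ p(8) = (1-p)(2) ⇒ p = 1/5

P1 mixes 1/5 on A; P2 mixes 1/7 on P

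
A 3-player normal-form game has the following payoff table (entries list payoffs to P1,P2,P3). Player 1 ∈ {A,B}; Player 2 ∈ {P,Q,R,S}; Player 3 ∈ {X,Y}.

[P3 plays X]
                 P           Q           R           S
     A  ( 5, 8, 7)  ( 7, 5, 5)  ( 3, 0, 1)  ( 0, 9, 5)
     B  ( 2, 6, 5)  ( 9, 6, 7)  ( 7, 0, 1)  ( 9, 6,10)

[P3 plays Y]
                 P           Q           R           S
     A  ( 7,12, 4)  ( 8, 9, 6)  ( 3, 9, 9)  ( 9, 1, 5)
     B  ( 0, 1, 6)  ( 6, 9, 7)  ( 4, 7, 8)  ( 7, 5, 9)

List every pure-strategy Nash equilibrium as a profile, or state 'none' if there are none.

(A,P,X): not NE [P2→S gives 9>8]
(A,P,Y): not NE [P3→X gives 7>4]
(A,Q,X): not NE [P1→B gives 9>7; P2→S gives 9>5; P3→Y gives 6>5]
(A,Q,Y): not NE [P2→P gives 12>9]
(A,R,X): not NE [P1→B gives 7>3; P2→S gives 9>0; P3→Y gives 9>1]
(A,R,Y): not NE [P1→B gives 4>3; P2→P gives 12>9]
(A,S,X): not NE [P1→B gives 9>0]
(A,S,Y): not NE [P2→P gives 12>1]
(B,P,X): not NE [P1→A gives 5>2; P3→Y gives 6>5]
(B,P,Y): not NE [P1→A gives 7>0; P2→Q gives 9>1]
(B,Q,X): NE
(B,Q,Y): not NE [P1→A gives 8>6]
(B,R,X): not NE [P2→S gives 6>0; P3→Y gives 8>1]
(B,R,Y): not NE [P2→Q gives 9>7]
(B,S,X): NE
(B,S,Y): not NE [P1→A gives 9>7; P2→Q gives 9>5; P3→X gives 10>9]

Nash profiles: (B,Q,X), (B,S,X)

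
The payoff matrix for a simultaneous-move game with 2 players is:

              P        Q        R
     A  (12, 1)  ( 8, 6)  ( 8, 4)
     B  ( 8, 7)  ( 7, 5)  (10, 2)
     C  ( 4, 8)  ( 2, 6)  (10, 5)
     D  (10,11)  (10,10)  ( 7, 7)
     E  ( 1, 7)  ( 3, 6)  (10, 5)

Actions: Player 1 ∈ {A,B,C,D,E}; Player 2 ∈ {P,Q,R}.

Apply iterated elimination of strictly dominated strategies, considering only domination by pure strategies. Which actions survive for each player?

IESDS → P1:{A,D} P2:{P,Q}

P2 drop R (Q beats it: A:6>4 B:5>2 C:6>5 D:10>7 E:6>5)
P1 drop B (A beats it: P:12>8 Q:8>7)
P1 drop C (A beats it: P:12>4 Q:8>2)
P1 drop E (A beats it: P:12>1 Q:8>3)
P1→{A,D} P2→{P,Q}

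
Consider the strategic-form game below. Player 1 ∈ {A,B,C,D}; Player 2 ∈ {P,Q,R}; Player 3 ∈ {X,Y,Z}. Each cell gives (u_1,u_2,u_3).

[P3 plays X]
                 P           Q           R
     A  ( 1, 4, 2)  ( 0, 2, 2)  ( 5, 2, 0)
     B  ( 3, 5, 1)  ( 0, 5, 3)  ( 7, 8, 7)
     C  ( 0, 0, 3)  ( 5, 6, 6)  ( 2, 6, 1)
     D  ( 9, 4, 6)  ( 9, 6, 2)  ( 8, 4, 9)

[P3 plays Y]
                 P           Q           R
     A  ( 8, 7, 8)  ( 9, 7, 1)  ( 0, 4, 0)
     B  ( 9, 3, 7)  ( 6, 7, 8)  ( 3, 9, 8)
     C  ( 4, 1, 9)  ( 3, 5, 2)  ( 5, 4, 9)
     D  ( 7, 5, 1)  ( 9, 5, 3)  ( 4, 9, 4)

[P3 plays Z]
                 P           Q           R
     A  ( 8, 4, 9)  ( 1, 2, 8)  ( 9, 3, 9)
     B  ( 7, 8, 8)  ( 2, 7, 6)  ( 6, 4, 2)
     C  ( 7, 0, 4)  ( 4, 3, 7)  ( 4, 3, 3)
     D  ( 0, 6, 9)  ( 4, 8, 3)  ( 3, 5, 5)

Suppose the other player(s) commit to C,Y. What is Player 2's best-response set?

BR_2 = {Q}

u_2(P vs C,Y) = 1
u_2(Q vs C,Y) = 5
u_2(R vs C,Y) = 4
max payoff 5 at {Q}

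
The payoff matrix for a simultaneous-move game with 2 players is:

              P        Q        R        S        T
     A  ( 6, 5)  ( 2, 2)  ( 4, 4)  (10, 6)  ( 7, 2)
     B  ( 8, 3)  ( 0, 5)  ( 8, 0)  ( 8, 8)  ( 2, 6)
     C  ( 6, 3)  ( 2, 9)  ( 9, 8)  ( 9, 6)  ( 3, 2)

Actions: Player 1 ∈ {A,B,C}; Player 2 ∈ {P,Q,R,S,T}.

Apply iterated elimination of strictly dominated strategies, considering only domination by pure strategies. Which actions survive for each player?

P2 drop P (S beats it: A:6>5 B:8>3 C:6>3)
P1 drop B (C beats it: Q:2>0 R:9>8 S:9>8 T:3>2)
P2 drop T (R beats it: A:4>2 C:8>2)
P1→{A,C} P2→{Q,R,S}

Remaining: P1:{A,C} P2:{Q,R,S}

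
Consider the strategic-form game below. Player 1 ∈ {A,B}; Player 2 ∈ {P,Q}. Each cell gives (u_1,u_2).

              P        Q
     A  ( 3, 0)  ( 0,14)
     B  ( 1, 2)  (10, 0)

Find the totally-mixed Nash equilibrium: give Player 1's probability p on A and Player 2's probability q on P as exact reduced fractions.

p=1/8, q=5/6

P1 indiff ⇒ q·3+(1-q)·0 = q·1+(1-q)·10 ⇒ q(2) = (1-q)(10) ⇒ q = 5/6
P2 indiff ⇒ p·0+(1-p)·2 = p·14+(1-p)·0 ⇒ p(-14) = (1-p)(-2) ⇒ p = 1/8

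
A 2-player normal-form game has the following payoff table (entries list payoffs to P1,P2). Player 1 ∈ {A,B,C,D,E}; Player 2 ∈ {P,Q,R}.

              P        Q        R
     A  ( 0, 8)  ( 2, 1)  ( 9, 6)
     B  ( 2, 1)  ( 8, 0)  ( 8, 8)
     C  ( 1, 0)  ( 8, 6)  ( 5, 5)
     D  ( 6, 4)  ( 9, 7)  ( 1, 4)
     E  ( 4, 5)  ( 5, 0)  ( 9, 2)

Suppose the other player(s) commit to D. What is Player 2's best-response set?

u_2(P vs D) = 4
u_2(Q vs D) = 7
u_2(R vs D) = 4
max payoff 7 at {Q}

argmax u_2 = {Q}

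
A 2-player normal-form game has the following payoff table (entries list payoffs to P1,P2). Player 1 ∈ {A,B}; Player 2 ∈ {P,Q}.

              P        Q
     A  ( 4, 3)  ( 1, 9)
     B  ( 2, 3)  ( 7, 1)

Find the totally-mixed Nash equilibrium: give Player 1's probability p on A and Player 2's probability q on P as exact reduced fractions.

P1 indiff ⇒ q·4+(1-q)·1 = q·2+(1-q)·7 ⇒ q(2) = (1-q)(6) ⇒ q = 3/4
P2 indiff ⇒ p·3+(1-p)·3 = p·9+(1-p)·1 ⇒ p(-6) = (1-p)(-2) ⇒ p = 1/4

(p,q) = (1/4, 3/4)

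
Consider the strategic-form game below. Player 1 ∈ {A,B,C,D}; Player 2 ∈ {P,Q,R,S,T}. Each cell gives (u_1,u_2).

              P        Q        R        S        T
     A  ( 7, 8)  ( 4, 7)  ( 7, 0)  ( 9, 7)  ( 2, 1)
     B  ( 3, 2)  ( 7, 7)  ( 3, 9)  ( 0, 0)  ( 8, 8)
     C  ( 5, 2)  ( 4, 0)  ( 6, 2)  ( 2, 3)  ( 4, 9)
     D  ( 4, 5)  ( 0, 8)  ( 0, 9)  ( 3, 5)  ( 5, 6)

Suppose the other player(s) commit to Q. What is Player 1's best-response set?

argmax u_1 = {B}

u_1(A vs Q) = 4
u_1(B vs Q) = 7
u_1(C vs Q) = 4
u_1(D vs Q) = 0
max payoff 7 at {B}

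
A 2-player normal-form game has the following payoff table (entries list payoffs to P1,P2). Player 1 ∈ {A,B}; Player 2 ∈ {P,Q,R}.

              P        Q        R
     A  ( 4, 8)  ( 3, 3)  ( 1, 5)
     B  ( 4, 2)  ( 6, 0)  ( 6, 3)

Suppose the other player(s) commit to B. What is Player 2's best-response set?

u_2(P vs B) = 2
u_2(Q vs B) = 0
u_2(R vs B) = 3
max payoff 3 at {R}

argmax u_2 = {R}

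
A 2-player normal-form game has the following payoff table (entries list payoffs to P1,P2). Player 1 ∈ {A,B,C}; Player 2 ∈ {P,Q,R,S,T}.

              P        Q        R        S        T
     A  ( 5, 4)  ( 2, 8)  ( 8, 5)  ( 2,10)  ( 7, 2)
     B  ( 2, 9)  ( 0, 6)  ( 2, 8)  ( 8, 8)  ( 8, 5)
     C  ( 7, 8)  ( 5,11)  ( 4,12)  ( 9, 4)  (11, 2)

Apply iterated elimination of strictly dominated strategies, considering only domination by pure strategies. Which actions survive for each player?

IESDS → P1:{A,C} P2:{Q,R,S}

P1 drop B (C beats it: P:7>2 Q:5>0 R:4>2 S:9>8 T:11>8)
P2 drop P (Q beats it: A:8>4 C:11>8)
P2 drop T (Q beats it: A:8>2 C:11>2)
P1→{A,C} P2→{Q,R,S}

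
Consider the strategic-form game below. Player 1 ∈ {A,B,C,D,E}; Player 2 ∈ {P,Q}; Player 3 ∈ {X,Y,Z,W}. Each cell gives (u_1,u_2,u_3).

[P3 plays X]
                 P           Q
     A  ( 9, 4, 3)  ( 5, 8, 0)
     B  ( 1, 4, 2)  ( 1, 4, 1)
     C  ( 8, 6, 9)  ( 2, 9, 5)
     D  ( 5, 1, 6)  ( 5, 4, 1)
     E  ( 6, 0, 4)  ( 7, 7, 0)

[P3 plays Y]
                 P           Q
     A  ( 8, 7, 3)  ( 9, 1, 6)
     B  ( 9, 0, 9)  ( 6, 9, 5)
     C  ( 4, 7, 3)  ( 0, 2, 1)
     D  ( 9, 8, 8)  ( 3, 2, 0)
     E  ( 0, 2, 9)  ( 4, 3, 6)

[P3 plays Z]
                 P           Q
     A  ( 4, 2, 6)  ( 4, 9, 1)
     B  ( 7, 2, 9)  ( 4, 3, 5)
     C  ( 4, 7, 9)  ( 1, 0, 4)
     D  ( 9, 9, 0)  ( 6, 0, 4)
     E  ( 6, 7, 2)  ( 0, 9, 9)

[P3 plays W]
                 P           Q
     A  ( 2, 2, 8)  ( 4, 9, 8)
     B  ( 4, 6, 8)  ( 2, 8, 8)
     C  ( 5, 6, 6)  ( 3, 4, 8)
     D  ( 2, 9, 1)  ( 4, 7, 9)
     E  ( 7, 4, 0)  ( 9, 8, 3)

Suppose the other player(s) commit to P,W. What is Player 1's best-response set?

u_1(A vs P,W) = 2
u_1(B vs P,W) = 4
u_1(C vs P,W) = 5
u_1(D vs P,W) = 2
u_1(E vs P,W) = 7
max payoff 7 at {E}

P1 best: {E}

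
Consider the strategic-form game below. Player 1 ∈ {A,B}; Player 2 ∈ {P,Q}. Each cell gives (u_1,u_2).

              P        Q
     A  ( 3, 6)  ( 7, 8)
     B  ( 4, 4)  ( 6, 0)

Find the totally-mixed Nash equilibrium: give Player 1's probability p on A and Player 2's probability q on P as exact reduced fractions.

(p,q) = (2/3, 1/2)

P1 indiff ⇒ q·3+(1-q)·7 = q·4+(1-q)·6 ⇒ q(-1) = (1-q)(-1) ⇒ q = 1/2
P2 indiff ⇒ p·6+(1-p)·4 = p·8+(1-p)·0 ⇒ p(-2) = (1-p)(-4) ⇒ p = 2/3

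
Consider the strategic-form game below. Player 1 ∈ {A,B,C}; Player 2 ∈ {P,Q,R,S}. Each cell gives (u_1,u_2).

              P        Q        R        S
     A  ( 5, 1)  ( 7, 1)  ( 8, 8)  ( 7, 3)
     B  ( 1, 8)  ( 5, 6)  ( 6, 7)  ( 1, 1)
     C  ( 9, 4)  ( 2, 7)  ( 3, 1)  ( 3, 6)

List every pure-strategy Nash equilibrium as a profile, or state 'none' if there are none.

PSNE = {(A,R)}

(A,P): not NE [P1→C gives 9>5; P2→R gives 8>1]
(A,Q): not NE [P2→R gives 8>1]
(A,R): NE
(A,S): not NE [P2→R gives 8>3]
(B,P): not NE [P1→C gives 9>1]
(B,Q): not NE [P1→A gives 7>5; P2→P gives 8>6]
(B,R): not NE [P1→A gives 8>6; P2→P gives 8>7]
(B,S): not NE [P1→A gives 7>1; P2→P gives 8>1]
(C,P): not NE [P2→Q gives 7>4]
(C,Q): not NE [P1→A gives 7>2]
(C,R): not NE [P1→A gives 8>3; P2→Q gives 7>1]
(C,S): not NE [P1→A gives 7>3; P2→Q gives 7>6]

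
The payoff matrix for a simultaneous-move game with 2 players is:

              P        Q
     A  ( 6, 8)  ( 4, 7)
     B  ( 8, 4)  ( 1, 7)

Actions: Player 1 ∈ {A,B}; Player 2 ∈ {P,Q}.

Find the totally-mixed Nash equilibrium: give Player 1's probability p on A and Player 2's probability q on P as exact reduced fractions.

P1 indiff ⇒ q·6+(1-q)·4 = q·8+(1-q)·1 ⇒ q(-2) = (1-q)(-3) ⇒ q = 3/5
P2 indiff ⇒ p·8+(1-p)·4 = p·7+(1-p)·7 ⇒ p(1) = (1-p)(3) ⇒ p = 3/4

p=3/4, q=3/5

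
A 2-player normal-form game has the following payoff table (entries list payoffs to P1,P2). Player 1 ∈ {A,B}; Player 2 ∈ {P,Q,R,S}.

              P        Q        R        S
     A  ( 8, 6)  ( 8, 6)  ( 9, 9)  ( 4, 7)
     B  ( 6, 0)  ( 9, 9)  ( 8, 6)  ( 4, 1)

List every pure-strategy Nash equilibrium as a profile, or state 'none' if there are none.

(A,P): not NE [P2→R gives 9>6]
(A,Q): not NE [P1→B gives 9>8; P2→R gives 9>6]
(A,R): NE
(A,S): not NE [P2→R gives 9>7]
(B,P): not NE [P1→A gives 8>6; P2→Q gives 9>0]
(B,Q): NE
(B,R): not NE [P1→A gives 9>8; P2→Q gives 9>6]
(B,S): not NE [P2→Q gives 9>1]

Nash profiles: (A,R), (B,Q)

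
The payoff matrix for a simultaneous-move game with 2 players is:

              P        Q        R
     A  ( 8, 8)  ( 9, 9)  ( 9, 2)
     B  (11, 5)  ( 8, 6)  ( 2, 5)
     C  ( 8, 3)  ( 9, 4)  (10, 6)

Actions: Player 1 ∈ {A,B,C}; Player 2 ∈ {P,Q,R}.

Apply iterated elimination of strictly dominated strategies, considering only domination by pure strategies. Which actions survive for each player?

IESDS → P1:{A,C} P2:{Q,R}

P2 drop P (Q beats it: A:9>8 B:6>5 C:4>3)
P1 drop B (A beats it: Q:9>8 R:9>2)
P1→{A,C} P2→{Q,R}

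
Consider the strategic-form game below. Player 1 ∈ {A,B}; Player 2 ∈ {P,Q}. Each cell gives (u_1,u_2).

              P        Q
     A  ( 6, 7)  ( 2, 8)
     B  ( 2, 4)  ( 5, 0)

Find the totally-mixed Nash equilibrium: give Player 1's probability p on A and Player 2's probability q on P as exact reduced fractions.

P1 mixes 4/5 on A; P2 mixes 3/7 on P

P1 indiff ⇒ q·6+(1-q)·2 = q·2+(1-q)·5 ⇒ q(4) = (1-q)(3) ⇒ q = 3/7
P2 indiff ⇒ p·7+(1-p)·4 = p·8+(1-p)·0 ⇒ p(-1) = (1-p)(-4) ⇒ p = 4/5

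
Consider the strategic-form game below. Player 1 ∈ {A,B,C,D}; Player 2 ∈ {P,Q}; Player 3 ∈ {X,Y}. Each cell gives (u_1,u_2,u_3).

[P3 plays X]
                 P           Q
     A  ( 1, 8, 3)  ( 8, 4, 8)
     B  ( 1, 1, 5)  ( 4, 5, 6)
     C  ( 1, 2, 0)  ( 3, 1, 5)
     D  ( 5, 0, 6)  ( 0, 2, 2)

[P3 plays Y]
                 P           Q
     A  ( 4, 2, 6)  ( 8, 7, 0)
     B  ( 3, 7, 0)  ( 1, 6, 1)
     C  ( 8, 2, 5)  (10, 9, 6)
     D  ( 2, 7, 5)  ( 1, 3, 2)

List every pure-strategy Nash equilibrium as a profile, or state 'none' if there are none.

PSNE = {(C,Q,Y)}

(A,P,X): not NE [P1→D gives 5>1; P3→Y gives 6>3]
(A,P,Y): not NE [P1→C gives 8>4; P2→Q gives 7>2]
(A,Q,X): not NE [P2→P gives 8>4]
(A,Q,Y): not NE [P1→C gives 10>8; P3→X gives 8>0]
(B,P,X): not NE [P1→D gives 5>1; P2→Q gives 5>1]
(B,P,Y): not NE [P1→C gives 8>3; P3→X gives 5>0]
(B,Q,X): not NE [P1→A gives 8>4]
(B,Q,Y): not NE [P1→C gives 10>1; P2→P gives 7>6; P3→X gives 6>1]
(C,P,X): not NE [P1→D gives 5>1; P3→Y gives 5>0]
(C,P,Y): not NE [P2→Q gives 9>2]
(C,Q,X): not NE [P1→A gives 8>3; P2→P gives 2>1; P3→Y gives 6>5]
(C,Q,Y): NE
(D,P,X): not NE [P2→Q gives 2>0]
(D,P,Y): not NE [P1→C gives 8>2; P3→X gives 6>5]
(D,Q,X): not NE [P1→A gives 8>0]
(D,Q,Y): not NE [P1→C gives 10>1; P2→P gives 7>3]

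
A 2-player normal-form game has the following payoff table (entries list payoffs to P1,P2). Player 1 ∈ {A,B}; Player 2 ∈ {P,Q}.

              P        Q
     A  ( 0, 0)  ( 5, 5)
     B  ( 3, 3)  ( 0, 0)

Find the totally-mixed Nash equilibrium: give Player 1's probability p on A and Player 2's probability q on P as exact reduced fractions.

P1 indiff ⇒ q·0+(1-q)·5 = q·3+(1-q)·0 ⇒ q(-3) = (1-q)(-5) ⇒ q = 5/8
P2 indiff ⇒ p·0+(1-p)·3 = p·5+(1-p)·0 ⇒ p(-5) = (1-p)(-3) ⇒ p = 3/8

(p,q) = (3/8, 5/8)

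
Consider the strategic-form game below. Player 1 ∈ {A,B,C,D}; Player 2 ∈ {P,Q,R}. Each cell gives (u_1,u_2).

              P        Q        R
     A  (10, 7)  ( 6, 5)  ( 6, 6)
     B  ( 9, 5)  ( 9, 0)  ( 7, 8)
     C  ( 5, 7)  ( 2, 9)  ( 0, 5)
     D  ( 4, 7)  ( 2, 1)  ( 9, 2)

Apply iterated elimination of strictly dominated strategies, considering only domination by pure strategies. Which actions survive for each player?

P1 drop C (A beats it: P:10>5 Q:6>2 R:6>0)
P2 drop Q (P beats it: A:7>5 B:5>0 D:7>1)
P1→{A,B,D} P2→{P,R}

Remaining: P1:{A,B,D} P2:{P,R}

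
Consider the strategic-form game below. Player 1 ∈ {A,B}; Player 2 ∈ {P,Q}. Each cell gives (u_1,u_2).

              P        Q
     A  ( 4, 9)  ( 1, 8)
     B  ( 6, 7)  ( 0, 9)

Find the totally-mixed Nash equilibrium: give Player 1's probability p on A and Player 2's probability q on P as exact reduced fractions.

P1 indiff ⇒ q·4+(1-q)·1 = q·6+(1-q)·0 ⇒ q(-2) = (1-q)(-1) ⇒ q = 1/3
P2 indiff ⇒ p·9+(1-p)·7 = p·8+(1-p)·9 ⇒ p(1) = (1-p)(2) ⇒ p = 2/3

p=2/3, q=1/3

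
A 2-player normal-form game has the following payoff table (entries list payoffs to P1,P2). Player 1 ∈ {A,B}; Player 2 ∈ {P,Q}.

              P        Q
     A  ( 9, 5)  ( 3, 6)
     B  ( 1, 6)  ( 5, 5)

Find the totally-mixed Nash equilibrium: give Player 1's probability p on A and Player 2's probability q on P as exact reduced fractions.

P1 indiff ⇒ q·9+(1-q)·3 = q·1+(1-q)·5 ⇒ q(8) = (1-q)(2) ⇒ q = 1/5
P2 indiff ⇒ p·5+(1-p)·6 = p·6+(1-p)·5 ⇒ p(-1) = (1-p)(-1) ⇒ p = 1/2

P1 mixes 1/2 on A; P2 mixes 1/5 on P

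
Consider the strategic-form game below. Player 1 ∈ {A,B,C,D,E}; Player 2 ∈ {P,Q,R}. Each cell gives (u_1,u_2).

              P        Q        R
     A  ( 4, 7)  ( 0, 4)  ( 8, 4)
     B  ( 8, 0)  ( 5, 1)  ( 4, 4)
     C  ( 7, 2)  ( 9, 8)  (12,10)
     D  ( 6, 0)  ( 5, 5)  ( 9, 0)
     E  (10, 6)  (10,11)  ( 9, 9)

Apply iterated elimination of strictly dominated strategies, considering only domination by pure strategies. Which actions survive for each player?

P1 drop A (C beats it: P:7>4 Q:9>0 R:12>8)
P1 drop B (E beats it: P:10>8 Q:10>5 R:9>4)
P1 drop D (C beats it: P:7>6 Q:9>5 R:12>9)
P2 drop P (Q beats it: C:8>2 E:11>6)
P1→{C,E} P2→{Q,R}

IESDS → P1:{C,E} P2:{Q,R}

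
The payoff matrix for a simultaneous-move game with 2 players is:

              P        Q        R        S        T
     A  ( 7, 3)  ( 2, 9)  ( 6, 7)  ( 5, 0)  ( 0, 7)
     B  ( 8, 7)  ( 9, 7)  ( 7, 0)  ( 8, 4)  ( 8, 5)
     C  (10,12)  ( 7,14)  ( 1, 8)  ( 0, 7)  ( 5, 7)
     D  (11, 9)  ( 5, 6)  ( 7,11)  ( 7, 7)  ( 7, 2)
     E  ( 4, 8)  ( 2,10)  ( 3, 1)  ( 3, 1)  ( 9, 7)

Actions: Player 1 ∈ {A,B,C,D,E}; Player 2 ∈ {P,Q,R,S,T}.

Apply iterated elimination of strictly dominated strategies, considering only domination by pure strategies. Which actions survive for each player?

P1 drop A (B beats it: P:8>7 Q:9>2 R:7>6 S:8>5 T:8>0)
P2 drop S (P beats it: B:7>4 C:12>7 D:9>7 E:8>1)
P2 drop T (P beats it: B:7>5 C:12>7 D:9>2 E:8>7)
P1 drop E (B beats it: P:8>4 Q:9>2 R:7>3)
P1→{B,C,D} P2→{P,Q,R}

IESDS → P1:{B,C,D} P2:{P,Q,R}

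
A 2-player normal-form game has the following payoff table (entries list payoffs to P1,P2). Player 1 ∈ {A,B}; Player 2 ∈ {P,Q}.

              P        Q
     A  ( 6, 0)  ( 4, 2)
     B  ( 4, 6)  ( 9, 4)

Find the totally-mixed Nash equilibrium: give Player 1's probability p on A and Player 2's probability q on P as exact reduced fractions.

P1 indiff ⇒ q·6+(1-q)·4 = q·4+(1-q)·9 ⇒ q(2) = (1-q)(5) ⇒ q = 5/7
P2 indiff ⇒ p·0+(1-p)·6 = p·2+(1-p)·4 ⇒ p(-2) = (1-p)(-2) ⇒ p = 1/2

P1 mixes 1/2 on A; P2 mixes 5/7 on P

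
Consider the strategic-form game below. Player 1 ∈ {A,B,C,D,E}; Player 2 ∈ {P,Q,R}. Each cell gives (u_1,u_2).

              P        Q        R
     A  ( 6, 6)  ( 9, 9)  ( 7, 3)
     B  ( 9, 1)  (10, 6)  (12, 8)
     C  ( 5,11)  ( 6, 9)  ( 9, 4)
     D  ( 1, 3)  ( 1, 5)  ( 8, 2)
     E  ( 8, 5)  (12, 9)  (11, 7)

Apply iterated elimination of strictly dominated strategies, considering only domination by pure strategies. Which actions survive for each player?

Remaining: P1:{B,E} P2:{Q,R}

P1 drop A (B beats it: P:9>6 Q:10>9 R:12>7)
P1 drop C (B beats it: P:9>5 Q:10>6 R:12>9)
P1 drop D (B beats it: P:9>1 Q:10>1 R:12>8)
P2 drop P (Q beats it: B:6>1 E:9>5)
P1→{B,E} P2→{Q,R}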